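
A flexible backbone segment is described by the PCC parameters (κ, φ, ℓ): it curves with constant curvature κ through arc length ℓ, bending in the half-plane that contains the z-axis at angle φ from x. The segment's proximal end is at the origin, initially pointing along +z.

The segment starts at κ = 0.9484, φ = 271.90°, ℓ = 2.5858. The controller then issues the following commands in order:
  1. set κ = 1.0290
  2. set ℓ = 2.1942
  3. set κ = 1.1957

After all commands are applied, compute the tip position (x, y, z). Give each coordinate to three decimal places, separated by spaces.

initial: κ=0.9484, φ=271.90°, ℓ=2.5858
cmd 1: set κ=1.0290 → (κ,φ,ℓ)=(1.0290,271.90°,2.5858) → tip=(0.0608,-1.8324,0.4495)
cmd 2: set ℓ=2.1942 → (κ,φ,ℓ)=(1.0290,271.90°,2.1942) → tip=(0.0527,-1.5873,0.7513)
cmd 3: set κ=1.1957 → (κ,φ,ℓ)=(1.1957,271.90°,2.1942) → tip=(0.0518,-1.5621,0.4141)

0.052 -1.562 0.414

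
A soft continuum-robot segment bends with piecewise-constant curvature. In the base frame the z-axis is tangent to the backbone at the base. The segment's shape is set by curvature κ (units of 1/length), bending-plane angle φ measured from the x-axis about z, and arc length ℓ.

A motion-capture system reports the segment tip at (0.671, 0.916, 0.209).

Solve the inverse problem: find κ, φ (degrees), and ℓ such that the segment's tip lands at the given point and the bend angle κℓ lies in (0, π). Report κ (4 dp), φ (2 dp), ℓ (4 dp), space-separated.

ρ = √(x²+y²) = √(0.671² + 0.916²) = 1.13547
φ = atan2(y, x) mod 360° = atan2(0.916, 0.671) = 53.7760°
|p|² = ρ² + z² = 1.13547² + 0.209² = 1.33298
κ = 2ρ / |p|² = 2×1.13547 / 1.33298 = 1.70366
θ = 2·atan2(ρ, z) = 2·atan2(1.13547, 0.209) = 2.77754 rad
ℓ = θ/κ = 2.77754/1.70366 = 1.63033

1.7037 53.78 1.6303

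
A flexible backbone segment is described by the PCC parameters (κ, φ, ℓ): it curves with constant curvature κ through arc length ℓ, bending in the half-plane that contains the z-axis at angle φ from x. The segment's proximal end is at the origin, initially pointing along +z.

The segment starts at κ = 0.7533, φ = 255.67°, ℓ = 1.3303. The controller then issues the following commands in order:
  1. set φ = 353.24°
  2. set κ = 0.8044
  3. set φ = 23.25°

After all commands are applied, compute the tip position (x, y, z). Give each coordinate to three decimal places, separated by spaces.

initial: κ=0.7533, φ=255.67°, ℓ=1.3303
cmd 1: set φ=353.24° → (κ,φ,ℓ)=(0.7533,353.24°,1.3303) → tip=(0.6084,-0.0721,1.1186)
cmd 2: set κ=0.8044 → (κ,φ,ℓ)=(0.8044,353.24°,1.3303) → tip=(0.6419,-0.0761,1.0906)
cmd 3: set φ=23.25° → (κ,φ,ℓ)=(0.8044,23.25°,1.3303) → tip=(0.5939,0.2552,1.0906)

0.594 0.255 1.091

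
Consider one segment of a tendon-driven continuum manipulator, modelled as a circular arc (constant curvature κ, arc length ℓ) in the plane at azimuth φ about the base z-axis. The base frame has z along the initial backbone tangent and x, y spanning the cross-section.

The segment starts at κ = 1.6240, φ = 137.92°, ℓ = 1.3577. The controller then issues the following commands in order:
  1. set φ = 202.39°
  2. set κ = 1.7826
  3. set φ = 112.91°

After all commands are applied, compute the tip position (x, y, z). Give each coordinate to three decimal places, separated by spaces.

initial: κ=1.6240, φ=137.92°, ℓ=1.3577
cmd 1: set φ=202.39° → (κ,φ,ℓ)=(1.6240,202.39°,1.3577) → tip=(-0.9067,-0.3735,0.4961)
cmd 2: set κ=1.7826 → (κ,φ,ℓ)=(1.7826,202.39°,1.3577) → tip=(-0.9082,-0.3741,0.3705)
cmd 3: set φ=112.91° → (κ,φ,ℓ)=(1.7826,112.91°,1.3577) → tip=(-0.3824,0.9047,0.3705)

-0.382 0.905 0.370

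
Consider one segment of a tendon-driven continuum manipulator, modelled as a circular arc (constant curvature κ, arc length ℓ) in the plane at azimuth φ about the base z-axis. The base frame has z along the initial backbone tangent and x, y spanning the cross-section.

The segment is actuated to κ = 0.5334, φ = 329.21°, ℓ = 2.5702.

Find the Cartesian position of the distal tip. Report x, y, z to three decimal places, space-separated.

1.291 -0.769 1.837

θ = κ·ℓ = 0.5334 × 2.5702 = 1.37094 rad
ρ = (1 − cos θ)/κ = (1 − 0.19852)/0.5334 = 1.50258
z = sin θ / κ = 0.98010/0.5334 = 1.83745
x = ρ cos φ = 1.50258 × cos(329.21°) = 1.29079
y = ρ sin φ = 1.50258 × sin(329.21°) = -0.76916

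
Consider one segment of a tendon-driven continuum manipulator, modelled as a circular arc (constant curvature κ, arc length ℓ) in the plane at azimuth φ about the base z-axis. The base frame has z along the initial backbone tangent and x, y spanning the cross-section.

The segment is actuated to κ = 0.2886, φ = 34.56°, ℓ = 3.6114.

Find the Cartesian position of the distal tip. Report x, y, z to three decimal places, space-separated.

1.415 0.974 2.992

θ = κ·ℓ = 0.2886 × 3.6114 = 1.04225 rad
ρ = (1 − cos θ)/κ = (1 − 0.50428)/0.2886 = 1.71768
z = sin θ / κ = 0.86354/0.2886 = 2.99217
x = ρ cos φ = 1.71768 × cos(34.56°) = 1.41456
y = ρ sin φ = 1.71768 × sin(34.56°) = 0.97438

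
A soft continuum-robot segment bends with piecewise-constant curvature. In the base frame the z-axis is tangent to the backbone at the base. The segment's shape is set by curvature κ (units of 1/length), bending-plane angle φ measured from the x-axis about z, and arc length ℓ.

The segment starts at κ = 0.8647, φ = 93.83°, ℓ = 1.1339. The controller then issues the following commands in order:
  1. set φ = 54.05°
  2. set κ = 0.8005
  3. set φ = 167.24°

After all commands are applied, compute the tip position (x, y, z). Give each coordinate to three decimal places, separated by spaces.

initial: κ=0.8647, φ=93.83°, ℓ=1.1339
cmd 1: set φ=54.05° → (κ,φ,ℓ)=(0.8647,54.05°,1.1339) → tip=(0.3010,0.4151,0.9608)
cmd 2: set κ=0.8005 → (κ,φ,ℓ)=(0.8005,54.05°,1.1339) → tip=(0.2819,0.3888,0.9845)
cmd 3: set φ=167.24° → (κ,φ,ℓ)=(0.8005,167.24°,1.1339) → tip=(-0.4684,0.1061,0.9845)

-0.468 0.106 0.984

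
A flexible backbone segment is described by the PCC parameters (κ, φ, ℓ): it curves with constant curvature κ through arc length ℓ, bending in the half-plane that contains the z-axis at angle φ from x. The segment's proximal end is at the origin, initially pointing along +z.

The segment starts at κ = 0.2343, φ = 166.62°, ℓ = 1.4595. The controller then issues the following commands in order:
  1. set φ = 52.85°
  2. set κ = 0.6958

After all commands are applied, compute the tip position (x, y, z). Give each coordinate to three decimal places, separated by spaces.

0.410 0.542 1.221

initial: κ=0.2343, φ=166.62°, ℓ=1.4595
cmd 1: set φ=52.85° → (κ,φ,ℓ)=(0.2343,52.85°,1.4595) → tip=(0.1492,0.1970,1.4312)
cmd 2: set κ=0.6958 → (κ,φ,ℓ)=(0.6958,52.85°,1.4595) → tip=(0.4104,0.5416,1.2213)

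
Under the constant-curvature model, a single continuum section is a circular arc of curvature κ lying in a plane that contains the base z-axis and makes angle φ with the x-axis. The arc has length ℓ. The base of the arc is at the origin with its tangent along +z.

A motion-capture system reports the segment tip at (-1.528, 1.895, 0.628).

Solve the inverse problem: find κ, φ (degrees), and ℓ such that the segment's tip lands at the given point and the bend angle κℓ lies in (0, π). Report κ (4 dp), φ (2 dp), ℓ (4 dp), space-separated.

ρ = √(x²+y²) = √(-1.528² + 1.895²) = 2.43430
φ = atan2(y, x) mod 360° = atan2(1.895, -1.528) = 128.8804°
|p|² = ρ² + z² = 2.43430² + 0.628² = 6.32019
κ = 2ρ / |p|² = 2×2.43430 / 6.32019 = 0.77032
θ = 2·atan2(ρ, z) = 2·atan2(2.43430, 0.628) = 2.63664 rad
ℓ = θ/κ = 2.63664/0.77032 = 3.42277

0.7703 128.88 3.4228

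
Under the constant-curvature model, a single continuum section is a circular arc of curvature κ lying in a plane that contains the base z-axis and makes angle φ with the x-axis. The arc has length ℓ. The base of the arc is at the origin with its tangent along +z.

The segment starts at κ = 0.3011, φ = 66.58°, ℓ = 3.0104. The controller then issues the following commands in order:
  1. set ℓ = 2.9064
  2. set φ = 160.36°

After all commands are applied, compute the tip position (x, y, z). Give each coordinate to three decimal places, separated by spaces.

-1.123 0.401 2.549

initial: κ=0.3011, φ=66.58°, ℓ=3.0104
cmd 1: set ℓ=2.9064 → (κ,φ,ℓ)=(0.3011,66.58°,2.9064) → tip=(0.4740,1.0944,2.5494)
cmd 2: set φ=160.36° → (κ,φ,ℓ)=(0.3011,160.36°,2.9064) → tip=(-1.1232,0.4008,2.5494)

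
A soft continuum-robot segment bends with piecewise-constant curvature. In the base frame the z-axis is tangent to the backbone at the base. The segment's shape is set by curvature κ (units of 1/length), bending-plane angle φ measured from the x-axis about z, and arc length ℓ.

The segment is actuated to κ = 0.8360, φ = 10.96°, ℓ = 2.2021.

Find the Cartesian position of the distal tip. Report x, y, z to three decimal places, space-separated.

1.488 0.288 1.153

θ = κ·ℓ = 0.8360 × 2.2021 = 1.84096 rad
ρ = (1 − cos θ)/κ = (1 − -0.26688)/0.8360 = 1.51541
z = sin θ / κ = 0.96373/0.8360 = 1.15279
x = ρ cos φ = 1.51541 × cos(10.96°) = 1.48777
y = ρ sin φ = 1.51541 × sin(10.96°) = 0.28812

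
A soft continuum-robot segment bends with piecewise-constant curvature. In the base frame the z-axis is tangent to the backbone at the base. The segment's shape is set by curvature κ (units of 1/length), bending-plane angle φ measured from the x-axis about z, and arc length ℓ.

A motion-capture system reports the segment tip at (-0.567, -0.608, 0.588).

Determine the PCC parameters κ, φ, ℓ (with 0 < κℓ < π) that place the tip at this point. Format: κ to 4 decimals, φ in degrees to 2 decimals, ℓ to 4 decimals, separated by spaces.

1.6035 227.00 1.1914

ρ = √(x²+y²) = √(-0.567² + -0.608²) = 0.83136
φ = atan2(y, x) mod 360° = atan2(-0.608, -0.567) = 226.9984°
|p|² = ρ² + z² = 0.83136² + 0.588² = 1.03690
κ = 2ρ / |p|² = 2×0.83136 / 1.03690 = 1.60355
θ = 2·atan2(ρ, z) = 2·atan2(0.83136, 0.588) = 1.91040 rad
ℓ = θ/κ = 1.91040/1.60355 = 1.19136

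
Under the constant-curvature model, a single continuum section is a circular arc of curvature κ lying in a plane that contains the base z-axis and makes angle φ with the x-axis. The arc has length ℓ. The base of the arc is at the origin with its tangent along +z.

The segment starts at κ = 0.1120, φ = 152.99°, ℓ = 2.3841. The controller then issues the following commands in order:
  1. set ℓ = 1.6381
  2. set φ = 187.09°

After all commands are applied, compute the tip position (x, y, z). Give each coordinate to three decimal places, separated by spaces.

initial: κ=0.1120, φ=152.99°, ℓ=2.3841
cmd 1: set ℓ=1.6381 → (κ,φ,ℓ)=(0.1120,152.99°,1.6381) → tip=(-0.1335,0.0681,1.6289)
cmd 2: set φ=187.09° → (κ,φ,ℓ)=(0.1120,187.09°,1.6381) → tip=(-0.1487,-0.0185,1.6289)

-0.149 -0.018 1.629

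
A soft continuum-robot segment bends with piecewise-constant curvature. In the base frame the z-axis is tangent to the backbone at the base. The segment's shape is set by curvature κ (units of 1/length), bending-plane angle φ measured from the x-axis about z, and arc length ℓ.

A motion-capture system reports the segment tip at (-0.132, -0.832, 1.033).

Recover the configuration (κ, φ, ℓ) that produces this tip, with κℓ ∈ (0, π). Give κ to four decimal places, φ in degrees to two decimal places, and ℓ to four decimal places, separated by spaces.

0.9483 260.98 1.4429

ρ = √(x²+y²) = √(-0.132² + -0.832²) = 0.84241
φ = atan2(y, x) mod 360° = atan2(-0.832, -0.132) = 260.9849°
|p|² = ρ² + z² = 0.84241² + 1.033² = 1.77674
κ = 2ρ / |p|² = 2×0.84241 / 1.77674 = 0.94826
θ = 2·atan2(ρ, z) = 2·atan2(0.84241, 1.033) = 1.36824 rad
ℓ = θ/κ = 1.36824/0.94826 = 1.44289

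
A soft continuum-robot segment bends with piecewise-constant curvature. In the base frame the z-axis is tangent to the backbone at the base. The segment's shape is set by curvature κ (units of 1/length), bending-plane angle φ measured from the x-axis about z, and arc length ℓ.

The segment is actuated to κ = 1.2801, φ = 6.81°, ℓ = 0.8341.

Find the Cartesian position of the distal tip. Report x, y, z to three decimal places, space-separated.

θ = κ·ℓ = 1.2801 × 0.8341 = 1.06773 rad
ρ = (1 − cos θ)/κ = (1 − 0.48211)/1.2801 = 0.40457
z = sin θ / κ = 0.87611/1.2801 = 0.68441
x = ρ cos φ = 0.40457 × cos(6.81°) = 0.40171
y = ρ sin φ = 0.40457 × sin(6.81°) = 0.04797

0.402 0.048 0.684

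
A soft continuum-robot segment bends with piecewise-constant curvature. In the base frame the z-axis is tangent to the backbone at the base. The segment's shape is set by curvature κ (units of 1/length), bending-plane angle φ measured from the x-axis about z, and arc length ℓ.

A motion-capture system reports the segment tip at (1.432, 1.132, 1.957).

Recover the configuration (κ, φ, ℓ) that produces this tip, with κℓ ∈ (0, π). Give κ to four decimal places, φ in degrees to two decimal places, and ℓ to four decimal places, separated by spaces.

0.5098 38.33 2.9450

ρ = √(x²+y²) = √(1.432² + 1.132²) = 1.82539
φ = atan2(y, x) mod 360° = atan2(1.132, 1.432) = 38.3265°
|p|² = ρ² + z² = 1.82539² + 1.957² = 7.16190
κ = 2ρ / |p|² = 2×1.82539 / 7.16190 = 0.50975
θ = 2·atan2(ρ, z) = 2·atan2(1.82539, 1.957) = 1.50123 rad
ℓ = θ/κ = 1.50123/0.50975 = 2.94504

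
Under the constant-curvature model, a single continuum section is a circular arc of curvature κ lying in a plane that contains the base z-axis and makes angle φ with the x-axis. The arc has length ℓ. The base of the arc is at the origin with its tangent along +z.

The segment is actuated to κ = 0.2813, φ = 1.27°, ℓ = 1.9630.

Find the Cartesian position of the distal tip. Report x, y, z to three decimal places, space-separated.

0.528 0.012 1.865

θ = κ·ℓ = 0.2813 × 1.9630 = 0.55219 rad
ρ = (1 − cos θ)/κ = (1 − 0.85138)/0.2813 = 0.52834
z = sin θ / κ = 0.52455/0.2813 = 1.86475
x = ρ cos φ = 0.52834 × cos(1.27°) = 0.52821
y = ρ sin φ = 0.52834 × sin(1.27°) = 0.01171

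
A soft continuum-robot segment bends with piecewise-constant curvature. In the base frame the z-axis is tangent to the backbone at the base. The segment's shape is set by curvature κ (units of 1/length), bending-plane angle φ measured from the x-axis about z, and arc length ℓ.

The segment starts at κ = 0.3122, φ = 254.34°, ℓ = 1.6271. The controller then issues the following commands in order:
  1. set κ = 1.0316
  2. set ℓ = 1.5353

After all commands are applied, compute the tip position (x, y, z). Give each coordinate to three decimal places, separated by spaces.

initial: κ=0.3122, φ=254.34°, ℓ=1.6271
cmd 1: set κ=1.0316 → (κ,φ,ℓ)=(1.0316,254.34°,1.6271) → tip=(-0.2898,-1.0337,0.9637)
cmd 2: set ℓ=1.5353 → (κ,φ,ℓ)=(1.0316,254.34°,1.5353) → tip=(-0.2651,-0.9455,0.9693)

-0.265 -0.946 0.969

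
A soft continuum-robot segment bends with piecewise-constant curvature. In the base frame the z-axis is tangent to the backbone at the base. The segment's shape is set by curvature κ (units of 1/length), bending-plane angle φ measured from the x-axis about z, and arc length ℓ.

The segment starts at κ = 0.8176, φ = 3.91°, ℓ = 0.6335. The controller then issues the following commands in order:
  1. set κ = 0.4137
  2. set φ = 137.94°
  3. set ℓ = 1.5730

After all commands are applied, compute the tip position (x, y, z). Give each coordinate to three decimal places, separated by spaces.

initial: κ=0.8176, φ=3.91°, ℓ=0.6335
cmd 1: set κ=0.4137 → (κ,φ,ℓ)=(0.4137,3.91°,0.6335) → tip=(0.0823,0.0056,0.6263)
cmd 2: set φ=137.94° → (κ,φ,ℓ)=(0.4137,137.94°,0.6335) → tip=(-0.0613,0.0553,0.6263)
cmd 3: set ℓ=1.5730 → (κ,φ,ℓ)=(0.4137,137.94°,1.5730) → tip=(-0.3668,0.3309,1.4643)

-0.367 0.331 1.464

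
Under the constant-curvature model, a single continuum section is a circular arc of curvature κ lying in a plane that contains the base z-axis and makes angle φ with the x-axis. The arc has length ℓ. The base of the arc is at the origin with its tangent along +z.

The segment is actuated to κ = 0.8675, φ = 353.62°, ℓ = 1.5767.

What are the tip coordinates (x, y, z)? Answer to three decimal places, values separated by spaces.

0.915 -0.102 1.129

θ = κ·ℓ = 0.8675 × 1.5767 = 1.36779 rad
ρ = (1 − cos θ)/κ = (1 − 0.20162)/0.8675 = 0.92033
z = sin θ / κ = 0.97946/0.8675 = 1.12907
x = ρ cos φ = 0.92033 × cos(353.62°) = 0.91463
y = ρ sin φ = 0.92033 × sin(353.62°) = -0.10227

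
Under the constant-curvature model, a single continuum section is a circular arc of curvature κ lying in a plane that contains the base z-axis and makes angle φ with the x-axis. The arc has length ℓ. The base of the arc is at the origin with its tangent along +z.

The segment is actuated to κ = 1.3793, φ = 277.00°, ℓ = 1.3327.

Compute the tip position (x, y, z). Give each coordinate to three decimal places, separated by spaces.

θ = κ·ℓ = 1.3793 × 1.3327 = 1.83819 rad
ρ = (1 − cos θ)/κ = (1 − -0.26422)/1.3793 = 0.91657
z = sin θ / κ = 0.96446/1.3793 = 0.69924
x = ρ cos φ = 0.91657 × cos(277.00°) = 0.11170
y = ρ sin φ = 0.91657 × sin(277.00°) = -0.90974

0.112 -0.910 0.699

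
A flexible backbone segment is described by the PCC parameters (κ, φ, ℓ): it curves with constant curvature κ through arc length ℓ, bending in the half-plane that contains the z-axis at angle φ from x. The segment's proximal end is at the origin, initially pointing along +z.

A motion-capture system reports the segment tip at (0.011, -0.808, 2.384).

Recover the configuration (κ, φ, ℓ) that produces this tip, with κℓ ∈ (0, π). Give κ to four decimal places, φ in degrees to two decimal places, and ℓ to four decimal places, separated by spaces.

0.2551 270.78 2.5626

ρ = √(x²+y²) = √(0.011² + -0.808²) = 0.80807
φ = atan2(y, x) mod 360° = atan2(-0.808, 0.011) = 270.7800°
|p|² = ρ² + z² = 0.80807² + 2.384² = 6.33644
κ = 2ρ / |p|² = 2×0.80807 / 6.33644 = 0.25506
θ = 2·atan2(ρ, z) = 2·atan2(0.80807, 2.384) = 0.65361 rad
ℓ = θ/κ = 0.65361/0.25506 = 2.56260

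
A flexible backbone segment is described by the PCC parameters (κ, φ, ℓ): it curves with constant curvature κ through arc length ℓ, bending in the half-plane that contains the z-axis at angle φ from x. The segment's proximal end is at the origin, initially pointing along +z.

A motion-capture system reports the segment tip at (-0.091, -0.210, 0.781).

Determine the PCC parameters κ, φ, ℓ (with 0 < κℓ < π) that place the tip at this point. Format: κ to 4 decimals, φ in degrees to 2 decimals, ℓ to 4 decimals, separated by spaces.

ρ = √(x²+y²) = √(-0.091² + -0.210²) = 0.22887
φ = atan2(y, x) mod 360° = atan2(-0.210, -0.091) = 246.5713°
|p|² = ρ² + z² = 0.22887² + 0.781² = 0.66234
κ = 2ρ / |p|² = 2×0.22887 / 0.66234 = 0.69109
θ = 2·atan2(ρ, z) = 2·atan2(0.22887, 0.781) = 0.57013 rad
ℓ = θ/κ = 0.57013/0.69109 = 0.82497

0.6911 246.57 0.8250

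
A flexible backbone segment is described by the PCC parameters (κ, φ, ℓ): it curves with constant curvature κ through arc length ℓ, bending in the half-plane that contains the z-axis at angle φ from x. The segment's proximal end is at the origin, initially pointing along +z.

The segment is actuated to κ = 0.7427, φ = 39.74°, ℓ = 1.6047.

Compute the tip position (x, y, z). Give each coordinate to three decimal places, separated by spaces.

0.652 0.542 1.251

θ = κ·ℓ = 0.7427 × 1.6047 = 1.19181 rad
ρ = (1 − cos θ)/κ = (1 − 0.36998)/0.7427 = 0.84829
z = sin θ / κ = 0.92904/0.7427 = 1.25090
x = ρ cos φ = 0.84829 × cos(39.74°) = 0.65229
y = ρ sin φ = 0.84829 × sin(39.74°) = 0.54231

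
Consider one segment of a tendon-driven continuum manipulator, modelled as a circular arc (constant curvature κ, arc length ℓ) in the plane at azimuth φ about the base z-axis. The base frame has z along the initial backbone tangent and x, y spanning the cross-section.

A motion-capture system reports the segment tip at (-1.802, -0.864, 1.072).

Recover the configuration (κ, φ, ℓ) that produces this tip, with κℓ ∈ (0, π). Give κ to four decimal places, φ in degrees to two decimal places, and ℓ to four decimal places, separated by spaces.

0.7772 205.62 2.7753

ρ = √(x²+y²) = √(-1.802² + -0.864²) = 1.99842
φ = atan2(y, x) mod 360° = atan2(-0.864, -1.802) = 205.6162°
|p|² = ρ² + z² = 1.99842² + 1.072² = 5.14288
κ = 2ρ / |p|² = 2×1.99842 / 5.14288 = 0.77716
θ = 2·atan2(ρ, z) = 2·atan2(1.99842, 1.072) = 2.15687 rad
ℓ = θ/κ = 2.15687/0.77716 = 2.77532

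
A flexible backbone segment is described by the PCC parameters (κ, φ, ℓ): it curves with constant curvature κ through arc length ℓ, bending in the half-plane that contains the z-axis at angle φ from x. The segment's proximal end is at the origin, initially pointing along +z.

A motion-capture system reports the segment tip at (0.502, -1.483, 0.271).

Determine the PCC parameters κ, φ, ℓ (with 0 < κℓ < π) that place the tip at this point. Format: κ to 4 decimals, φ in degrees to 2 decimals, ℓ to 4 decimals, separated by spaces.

ρ = √(x²+y²) = √(0.502² + -1.483²) = 1.56566
φ = atan2(y, x) mod 360° = atan2(-1.483, 0.502) = 288.7011°
|p|² = ρ² + z² = 1.56566² + 0.271² = 2.52473
κ = 2ρ / |p|² = 2×1.56566 / 2.52473 = 1.24026
θ = 2·atan2(ρ, z) = 2·atan2(1.56566, 0.271) = 2.79881 rad
ℓ = θ/κ = 2.79881/1.24026 = 2.25663

1.2403 288.70 2.2566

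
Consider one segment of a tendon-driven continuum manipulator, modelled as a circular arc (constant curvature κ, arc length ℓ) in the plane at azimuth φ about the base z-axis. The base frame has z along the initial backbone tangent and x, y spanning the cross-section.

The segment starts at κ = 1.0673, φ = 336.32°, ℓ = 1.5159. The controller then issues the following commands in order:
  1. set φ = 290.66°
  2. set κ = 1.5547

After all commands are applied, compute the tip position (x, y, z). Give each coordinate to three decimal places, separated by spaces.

initial: κ=1.0673, φ=336.32°, ℓ=1.5159
cmd 1: set φ=290.66° → (κ,φ,ℓ)=(1.0673,290.66°,1.5159) → tip=(0.3461,-0.9180,0.9359)
cmd 2: set κ=1.5547 → (κ,φ,ℓ)=(1.5547,290.66°,1.5159) → tip=(0.3875,-1.0277,0.4546)

0.388 -1.028 0.455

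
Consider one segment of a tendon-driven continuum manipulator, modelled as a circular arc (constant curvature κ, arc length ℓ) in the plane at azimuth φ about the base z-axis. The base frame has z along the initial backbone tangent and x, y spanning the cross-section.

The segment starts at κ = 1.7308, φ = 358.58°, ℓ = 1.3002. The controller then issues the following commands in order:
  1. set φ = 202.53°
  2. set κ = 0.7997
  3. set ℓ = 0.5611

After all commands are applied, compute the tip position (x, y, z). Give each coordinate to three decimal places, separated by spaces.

-0.114 -0.047 0.542

initial: κ=1.7308, φ=358.58°, ℓ=1.3002
cmd 1: set φ=202.53° → (κ,φ,ℓ)=(1.7308,202.53°,1.3002) → tip=(-0.8691,-0.3605,0.4494)
cmd 2: set κ=0.7997 → (κ,φ,ℓ)=(0.7997,202.53°,1.3002) → tip=(-0.5701,-0.2365,1.0783)
cmd 3: set ℓ=0.5611 → (κ,φ,ℓ)=(0.7997,202.53°,0.5611) → tip=(-0.1143,-0.0474,0.5425)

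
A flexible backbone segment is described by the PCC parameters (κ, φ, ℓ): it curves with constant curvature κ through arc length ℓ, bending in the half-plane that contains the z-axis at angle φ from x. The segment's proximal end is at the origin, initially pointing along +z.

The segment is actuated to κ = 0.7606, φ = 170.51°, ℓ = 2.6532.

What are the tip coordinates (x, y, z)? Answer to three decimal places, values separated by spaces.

-1.858 0.311 1.185

θ = κ·ℓ = 0.7606 × 2.6532 = 2.01802 rad
ρ = (1 − cos θ)/κ = (1 − -0.43247)/0.7606 = 1.88334
z = sin θ / κ = 0.90165/0.7606 = 1.18545
x = ρ cos φ = 1.88334 × cos(170.51°) = -1.85756
y = ρ sin φ = 1.88334 × sin(170.51°) = 0.31052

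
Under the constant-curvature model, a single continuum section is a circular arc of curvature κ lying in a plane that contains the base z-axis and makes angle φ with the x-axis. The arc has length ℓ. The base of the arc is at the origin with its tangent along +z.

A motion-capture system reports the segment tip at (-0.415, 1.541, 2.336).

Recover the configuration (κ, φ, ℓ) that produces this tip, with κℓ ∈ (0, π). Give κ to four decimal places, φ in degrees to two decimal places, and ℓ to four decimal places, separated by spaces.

0.3988 105.07 3.0059

ρ = √(x²+y²) = √(-0.415² + 1.541²) = 1.59590
φ = atan2(y, x) mod 360° = atan2(1.541, -0.415) = 105.0725°
|p|² = ρ² + z² = 1.59590² + 2.336² = 8.00380
κ = 2ρ / |p|² = 2×1.59590 / 8.00380 = 0.39879
θ = 2·atan2(ρ, z) = 2·atan2(1.59590, 2.336) = 1.19869 rad
ℓ = θ/κ = 1.19869/0.39879 = 3.00585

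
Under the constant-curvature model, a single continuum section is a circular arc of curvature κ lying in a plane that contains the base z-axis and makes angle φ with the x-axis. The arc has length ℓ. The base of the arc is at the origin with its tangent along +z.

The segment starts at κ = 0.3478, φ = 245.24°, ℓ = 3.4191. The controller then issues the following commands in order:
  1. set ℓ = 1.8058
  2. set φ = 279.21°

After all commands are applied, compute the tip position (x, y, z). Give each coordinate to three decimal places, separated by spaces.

0.088 -0.542 1.689

initial: κ=0.3478, φ=245.24°, ℓ=3.4191
cmd 1: set ℓ=1.8058 → (κ,φ,ℓ)=(0.3478,245.24°,1.8058) → tip=(-0.2298,-0.4982,1.6894)
cmd 2: set φ=279.21° → (κ,φ,ℓ)=(0.3478,279.21°,1.8058) → tip=(0.0878,-0.5416,1.6894)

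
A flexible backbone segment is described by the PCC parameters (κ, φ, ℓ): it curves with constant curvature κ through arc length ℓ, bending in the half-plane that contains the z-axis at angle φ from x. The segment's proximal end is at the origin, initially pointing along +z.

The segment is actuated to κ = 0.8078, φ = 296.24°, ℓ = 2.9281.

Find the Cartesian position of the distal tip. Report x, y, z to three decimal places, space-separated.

θ = κ·ℓ = 0.8078 × 2.9281 = 2.36532 rad
ρ = (1 − cos θ)/κ = (1 − -0.71353)/0.8078 = 2.12123
z = sin θ / κ = 0.70063/0.8078 = 0.86733
x = ρ cos φ = 2.12123 × cos(296.24°) = 0.93786
y = ρ sin φ = 2.12123 × sin(296.24°) = -1.90264

0.938 -1.903 0.867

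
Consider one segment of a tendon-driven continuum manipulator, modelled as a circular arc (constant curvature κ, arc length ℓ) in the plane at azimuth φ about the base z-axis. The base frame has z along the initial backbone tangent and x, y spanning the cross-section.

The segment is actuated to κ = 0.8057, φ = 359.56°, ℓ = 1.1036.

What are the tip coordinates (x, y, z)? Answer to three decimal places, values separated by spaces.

0.459 -0.004 0.964

θ = κ·ℓ = 0.8057 × 1.1036 = 0.88917 rad
ρ = (1 − cos θ)/κ = (1 − 0.63006)/0.8057 = 0.45916
z = sin θ / κ = 0.77655/0.8057 = 0.96382
x = ρ cos φ = 0.45916 × cos(359.56°) = 0.45914
y = ρ sin φ = 0.45916 × sin(359.56°) = -0.00353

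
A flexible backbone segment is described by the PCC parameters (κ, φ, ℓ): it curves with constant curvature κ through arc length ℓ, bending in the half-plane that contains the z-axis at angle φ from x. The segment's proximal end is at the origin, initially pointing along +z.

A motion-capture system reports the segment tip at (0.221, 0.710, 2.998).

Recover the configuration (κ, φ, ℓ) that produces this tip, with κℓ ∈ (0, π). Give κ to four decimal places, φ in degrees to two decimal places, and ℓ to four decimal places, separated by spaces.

ρ = √(x²+y²) = √(0.221² + 0.710²) = 0.74360
φ = atan2(y, x) mod 360° = atan2(0.710, 0.221) = 72.7103°
|p|² = ρ² + z² = 0.74360² + 2.998² = 9.54095
κ = 2ρ / |p|² = 2×0.74360 / 9.54095 = 0.15588
θ = 2·atan2(ρ, z) = 2·atan2(0.74360, 2.998) = 0.48625 rad
ℓ = θ/κ = 0.48625/0.15588 = 3.11948

0.1559 72.71 3.1195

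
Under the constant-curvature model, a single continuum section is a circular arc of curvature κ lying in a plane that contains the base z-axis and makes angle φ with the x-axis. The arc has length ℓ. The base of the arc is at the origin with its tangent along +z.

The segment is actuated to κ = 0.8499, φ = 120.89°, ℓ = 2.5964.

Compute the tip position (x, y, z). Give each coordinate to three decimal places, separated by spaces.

θ = κ·ℓ = 0.8499 × 2.5964 = 2.20668 rad
ρ = (1 − cos θ)/κ = (1 − -0.59389)/0.8499 = 1.87538
z = sin θ / κ = 0.80455/0.8499 = 0.94664
x = ρ cos φ = 1.87538 × cos(120.89°) = -0.96281
y = ρ sin φ = 1.87538 × sin(120.89°) = 1.60937

-0.963 1.609 0.947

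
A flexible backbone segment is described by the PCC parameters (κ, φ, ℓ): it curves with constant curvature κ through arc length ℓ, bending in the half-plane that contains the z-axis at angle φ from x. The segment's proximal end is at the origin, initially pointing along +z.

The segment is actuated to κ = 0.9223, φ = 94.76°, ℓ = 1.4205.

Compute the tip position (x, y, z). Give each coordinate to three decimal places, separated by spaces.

θ = κ·ℓ = 0.9223 × 1.4205 = 1.31013 rad
ρ = (1 − cos θ)/κ = (1 − 0.25773)/0.9223 = 0.80481
z = sin θ / κ = 0.96622/0.9223 = 1.04762
x = ρ cos φ = 0.80481 × cos(94.76°) = -0.06678
y = ρ sin φ = 0.80481 × sin(94.76°) = 0.80203

-0.067 0.802 1.048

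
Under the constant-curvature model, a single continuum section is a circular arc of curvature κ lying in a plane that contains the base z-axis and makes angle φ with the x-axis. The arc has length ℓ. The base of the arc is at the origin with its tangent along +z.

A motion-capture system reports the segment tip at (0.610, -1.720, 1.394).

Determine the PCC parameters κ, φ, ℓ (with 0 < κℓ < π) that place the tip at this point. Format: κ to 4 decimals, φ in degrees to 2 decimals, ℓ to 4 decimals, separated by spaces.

0.6921 289.53 2.6542

ρ = √(x²+y²) = √(0.610² + -1.720²) = 1.82497
φ = atan2(y, x) mod 360° = atan2(-1.720, 0.610) = 289.5271°
|p|² = ρ² + z² = 1.82497² + 1.394² = 5.27374
κ = 2ρ / |p|² = 2×1.82497 / 5.27374 = 0.69210
θ = 2·atan2(ρ, z) = 2·atan2(1.82497, 1.394) = 1.83698 rad
ℓ = θ/κ = 1.83698/0.69210 = 2.65423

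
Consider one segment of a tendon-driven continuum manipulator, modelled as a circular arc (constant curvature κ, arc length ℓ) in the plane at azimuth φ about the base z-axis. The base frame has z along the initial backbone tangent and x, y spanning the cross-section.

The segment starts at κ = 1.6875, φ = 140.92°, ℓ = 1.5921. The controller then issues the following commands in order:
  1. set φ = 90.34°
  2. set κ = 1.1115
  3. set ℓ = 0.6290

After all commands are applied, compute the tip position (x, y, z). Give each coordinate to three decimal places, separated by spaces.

-0.001 0.211 0.579

initial: κ=1.6875, φ=140.92°, ℓ=1.5921
cmd 1: set φ=90.34° → (κ,φ,ℓ)=(1.6875,90.34°,1.5921) → tip=(-0.0067,1.1249,0.2604)
cmd 2: set κ=1.1115 → (κ,φ,ℓ)=(1.1115,90.34°,1.5921) → tip=(-0.0064,1.0774,0.8820)
cmd 3: set ℓ=0.6290 → (κ,φ,ℓ)=(1.1115,90.34°,0.6290) → tip=(-0.0013,0.2111,0.5790)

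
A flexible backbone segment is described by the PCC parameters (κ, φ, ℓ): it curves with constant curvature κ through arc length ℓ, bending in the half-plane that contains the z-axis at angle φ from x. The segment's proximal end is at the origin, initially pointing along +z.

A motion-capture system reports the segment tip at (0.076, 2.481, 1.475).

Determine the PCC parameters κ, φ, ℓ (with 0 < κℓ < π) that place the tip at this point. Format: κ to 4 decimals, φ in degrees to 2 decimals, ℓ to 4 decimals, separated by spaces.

0.5955 88.25 3.4750

ρ = √(x²+y²) = √(0.076² + 2.481²) = 2.48216
φ = atan2(y, x) mod 360° = atan2(2.481, 0.076) = 88.2454°
|p|² = ρ² + z² = 2.48216² + 1.475² = 8.33676
κ = 2ρ / |p|² = 2×2.48216 / 8.33676 = 0.59547
θ = 2·atan2(ρ, z) = 2·atan2(2.48216, 1.475) = 2.06925 rad
ℓ = θ/κ = 2.06925/0.59547 = 3.47495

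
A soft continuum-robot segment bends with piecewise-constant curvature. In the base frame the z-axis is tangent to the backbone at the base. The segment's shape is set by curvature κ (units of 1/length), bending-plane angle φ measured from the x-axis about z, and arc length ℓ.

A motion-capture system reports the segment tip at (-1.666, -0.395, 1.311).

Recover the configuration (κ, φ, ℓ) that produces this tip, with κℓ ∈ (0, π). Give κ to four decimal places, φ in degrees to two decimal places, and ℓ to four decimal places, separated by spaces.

ρ = √(x²+y²) = √(-1.666² + -0.395²) = 1.71219
φ = atan2(y, x) mod 360° = atan2(-0.395, -1.666) = 193.3382°
|p|² = ρ² + z² = 1.71219² + 1.311² = 4.65030
κ = 2ρ / |p|² = 2×1.71219 / 4.65030 = 0.73638
θ = 2·atan2(ρ, z) = 2·atan2(1.71219, 1.311) = 1.83466 rad
ℓ = θ/κ = 1.83466/0.73638 = 2.49147

0.7364 193.34 2.4915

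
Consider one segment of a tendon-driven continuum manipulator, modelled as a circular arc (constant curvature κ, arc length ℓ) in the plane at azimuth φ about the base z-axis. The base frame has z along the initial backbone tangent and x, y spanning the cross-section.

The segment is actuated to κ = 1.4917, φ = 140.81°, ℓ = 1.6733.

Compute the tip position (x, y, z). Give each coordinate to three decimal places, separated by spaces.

θ = κ·ℓ = 1.4917 × 1.6733 = 2.49606 rad
ρ = (1 − cos θ)/κ = (1 − -0.79878)/1.4917 = 1.20586
z = sin θ / κ = 0.60162/1.4917 = 0.40331
x = ρ cos φ = 1.20586 × cos(140.81°) = -0.93461
y = ρ sin φ = 1.20586 × sin(140.81°) = 0.76198

-0.935 0.762 0.403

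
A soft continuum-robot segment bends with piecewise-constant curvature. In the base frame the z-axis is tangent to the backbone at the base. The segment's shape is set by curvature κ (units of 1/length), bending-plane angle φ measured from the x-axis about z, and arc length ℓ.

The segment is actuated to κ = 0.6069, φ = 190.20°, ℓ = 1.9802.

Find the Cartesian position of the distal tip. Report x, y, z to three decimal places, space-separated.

-1.037 -0.187 1.537

θ = κ·ℓ = 0.6069 × 1.9802 = 1.20178 rad
ρ = (1 − cos θ)/κ = (1 − 0.36069)/0.6069 = 1.05339
z = sin θ / κ = 0.93268/0.6069 = 1.53680
x = ρ cos φ = 1.05339 × cos(190.20°) = -1.03675
y = ρ sin φ = 1.05339 × sin(190.20°) = -0.18654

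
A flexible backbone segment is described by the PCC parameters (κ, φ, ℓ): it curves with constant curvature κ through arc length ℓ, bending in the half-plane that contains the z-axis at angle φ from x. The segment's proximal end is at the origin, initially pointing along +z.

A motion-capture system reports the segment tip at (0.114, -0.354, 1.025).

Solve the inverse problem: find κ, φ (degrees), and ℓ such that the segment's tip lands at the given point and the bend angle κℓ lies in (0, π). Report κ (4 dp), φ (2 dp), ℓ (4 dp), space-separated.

ρ = √(x²+y²) = √(0.114² + -0.354²) = 0.37190
φ = atan2(y, x) mod 360° = atan2(-0.354, 0.114) = 287.8503°
|p|² = ρ² + z² = 0.37190² + 1.025² = 1.18894
κ = 2ρ / |p|² = 2×0.37190 / 1.18894 = 0.62561
θ = 2·atan2(ρ, z) = 2·atan2(0.37190, 1.025) = 0.69612 rad
ℓ = θ/κ = 0.69612/0.62561 = 1.11272

0.6256 287.85 1.1127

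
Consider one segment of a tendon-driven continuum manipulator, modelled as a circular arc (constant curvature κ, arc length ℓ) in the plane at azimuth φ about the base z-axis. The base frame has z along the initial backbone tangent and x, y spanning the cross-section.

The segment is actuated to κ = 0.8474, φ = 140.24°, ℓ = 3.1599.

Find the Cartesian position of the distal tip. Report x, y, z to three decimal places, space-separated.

-1.718 1.430 0.528

θ = κ·ℓ = 0.8474 × 3.1599 = 2.67770 rad
ρ = (1 − cos θ)/κ = (1 − -0.89432)/0.8474 = 2.23545
z = sin θ / κ = 0.44743/0.8474 = 0.52801
x = ρ cos φ = 2.23545 × cos(140.24°) = -1.71846
y = ρ sin φ = 2.23545 × sin(140.24°) = 1.42973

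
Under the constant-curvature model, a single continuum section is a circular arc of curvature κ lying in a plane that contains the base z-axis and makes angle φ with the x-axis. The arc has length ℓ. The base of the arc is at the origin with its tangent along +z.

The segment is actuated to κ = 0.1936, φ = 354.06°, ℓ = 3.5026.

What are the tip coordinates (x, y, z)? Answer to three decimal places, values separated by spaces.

θ = κ·ℓ = 0.1936 × 3.5026 = 0.67810 rad
ρ = (1 − cos θ)/κ = (1 − 0.77876)/0.1936 = 1.14275
z = sin θ / κ = 0.62732/0.1936 = 3.24027
x = ρ cos φ = 1.14275 × cos(354.06°) = 1.13661
y = ρ sin φ = 1.14275 × sin(354.06°) = -0.11826

1.137 -0.118 3.240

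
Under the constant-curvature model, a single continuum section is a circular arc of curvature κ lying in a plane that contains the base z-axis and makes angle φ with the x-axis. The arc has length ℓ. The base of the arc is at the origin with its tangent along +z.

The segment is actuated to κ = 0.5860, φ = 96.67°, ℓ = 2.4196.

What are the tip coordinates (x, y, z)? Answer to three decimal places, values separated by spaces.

θ = κ·ℓ = 0.5860 × 2.4196 = 1.41789 rad
ρ = (1 − cos θ)/κ = (1 − 0.15232)/0.5860 = 1.44656
z = sin θ / κ = 0.98833/0.5860 = 1.68657
x = ρ cos φ = 1.44656 × cos(96.67°) = -0.16802
y = ρ sin φ = 1.44656 × sin(96.67°) = 1.43677

-0.168 1.437 1.687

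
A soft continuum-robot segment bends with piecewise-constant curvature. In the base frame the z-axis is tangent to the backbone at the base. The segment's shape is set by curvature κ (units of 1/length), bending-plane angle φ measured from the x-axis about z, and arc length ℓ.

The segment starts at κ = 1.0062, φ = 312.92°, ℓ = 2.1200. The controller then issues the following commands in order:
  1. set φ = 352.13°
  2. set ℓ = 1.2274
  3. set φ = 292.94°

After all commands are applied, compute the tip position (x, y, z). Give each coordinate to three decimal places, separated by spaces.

initial: κ=1.0062, φ=312.92°, ℓ=2.1200
cmd 1: set φ=352.13° → (κ,φ,ℓ)=(1.0062,352.13°,2.1200) → tip=(1.5094,-0.2086,0.8408)
cmd 2: set ℓ=1.2274 → (κ,φ,ℓ)=(1.0062,352.13°,1.2274) → tip=(0.6601,-0.0912,0.9383)
cmd 3: set φ=292.94° → (κ,φ,ℓ)=(1.0062,292.94°,1.2274) → tip=(0.2597,-0.6137,0.9383)

0.260 -0.614 0.938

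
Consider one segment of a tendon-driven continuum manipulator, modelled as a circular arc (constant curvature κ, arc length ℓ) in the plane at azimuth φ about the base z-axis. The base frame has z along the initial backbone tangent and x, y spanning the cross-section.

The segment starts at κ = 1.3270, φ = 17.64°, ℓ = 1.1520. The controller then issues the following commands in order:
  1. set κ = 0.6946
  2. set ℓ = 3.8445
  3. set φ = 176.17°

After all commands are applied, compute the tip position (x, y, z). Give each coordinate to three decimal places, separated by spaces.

initial: κ=1.3270, φ=17.64°, ℓ=1.1520
cmd 1: set κ=0.6946 → (κ,φ,ℓ)=(0.6946,17.64°,1.1520) → tip=(0.4163,0.1324,1.0329)
cmd 2: set ℓ=3.8445 → (κ,φ,ℓ)=(0.6946,17.64°,3.8445) → tip=(2.5945,0.8250,0.6536)
cmd 3: set φ=176.17° → (κ,φ,ℓ)=(0.6946,176.17°,3.8445) → tip=(-2.7164,0.1819,0.6536)

-2.716 0.182 0.654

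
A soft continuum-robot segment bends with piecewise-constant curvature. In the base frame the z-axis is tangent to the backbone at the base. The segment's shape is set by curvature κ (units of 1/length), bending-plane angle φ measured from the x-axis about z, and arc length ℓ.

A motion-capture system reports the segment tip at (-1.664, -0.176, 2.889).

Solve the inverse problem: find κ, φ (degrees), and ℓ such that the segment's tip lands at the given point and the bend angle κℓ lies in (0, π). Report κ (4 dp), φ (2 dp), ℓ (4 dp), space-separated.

ρ = √(x²+y²) = √(-1.664² + -0.176²) = 1.67328
φ = atan2(y, x) mod 360° = atan2(-0.176, -1.664) = 186.0377°
|p|² = ρ² + z² = 1.67328² + 2.889² = 11.14619
κ = 2ρ / |p|² = 2×1.67328 / 11.14619 = 0.30024
θ = 2·atan2(ρ, z) = 2·atan2(1.67328, 2.889) = 1.04996 rad
ℓ = θ/κ = 1.04996/0.30024 = 3.49702

0.3002 186.04 3.4970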